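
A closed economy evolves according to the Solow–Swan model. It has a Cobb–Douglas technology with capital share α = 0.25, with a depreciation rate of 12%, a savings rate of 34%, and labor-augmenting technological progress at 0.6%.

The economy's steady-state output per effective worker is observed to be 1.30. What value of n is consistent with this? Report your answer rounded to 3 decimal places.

n ≈ 0.029

At the steady state, Δk = 0, so s·k^α = (n + g + δ)·k.
Since y* = [s/(n + g + δ)]^(α/(1−α)), we have s/(n + g + δ) = (y*)^((1−α)/α) = 1.30^3 = 2.1970.
Therefore n + g + δ = s / 2.1970 = 0.34 / 2.1970 = 0.1548, so n = 0.1548 − 0.126 = 0.0288.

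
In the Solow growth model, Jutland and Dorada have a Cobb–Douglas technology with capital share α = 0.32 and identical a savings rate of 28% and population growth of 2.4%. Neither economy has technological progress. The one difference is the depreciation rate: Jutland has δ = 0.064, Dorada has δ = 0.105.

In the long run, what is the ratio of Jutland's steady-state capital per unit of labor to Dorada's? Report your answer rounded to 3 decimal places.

Steady-state k* = [s/(n + δ)]^(1/(1−α)), so the ratio is [ (s_J/(n + δ)_J) / (s_D/(n + δ)_D) ]^1.4706.
s_J/(n + δ)_J = 0.28/0.088 = 3.1818; s_D/(n + δ)_D = 0.28/0.129 = 2.1705.
Ratio = (3.1818/2.1705)^1.4706 = 1.4659^1.4706 ≈ 1.7550

ratio ≈ 1.755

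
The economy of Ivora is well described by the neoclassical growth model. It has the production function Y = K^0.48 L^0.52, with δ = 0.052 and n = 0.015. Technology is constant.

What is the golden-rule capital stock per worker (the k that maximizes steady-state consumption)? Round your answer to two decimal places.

k_gold ≈ 44.11

The golden rule sets f'(k) = n + δ, i.e. α·k^(α−1) = n + δ.
So k^(1−α) = α / (n + δ) = 0.48 / 0.067 = 7.1642.
k_gold = 7.1642^(1/0.52) ≈ 44.1116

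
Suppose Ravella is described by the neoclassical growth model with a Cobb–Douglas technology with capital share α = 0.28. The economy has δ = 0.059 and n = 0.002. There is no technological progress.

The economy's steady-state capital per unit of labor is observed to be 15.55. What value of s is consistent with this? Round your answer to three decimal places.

In steady state, investment equals break-even investment: s·k^α = (n + δ)·k.
So s / (n + δ) = (k*)^(1−α) = 15.55^0.72 = 7.2118.
Therefore s = 7.2118 × (n + δ) = 7.2118 × 0.061 = 0.4399.

s ≈ 0.440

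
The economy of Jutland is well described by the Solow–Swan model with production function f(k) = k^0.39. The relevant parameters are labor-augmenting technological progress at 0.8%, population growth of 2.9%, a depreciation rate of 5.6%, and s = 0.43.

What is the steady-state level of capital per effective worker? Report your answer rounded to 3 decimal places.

Steady state requires s·f(k) = (n + g + δ)·k, i.e. s·k^α = (n + g + δ)·k.
Rearranging, k^(1−α) = s / (n + g + δ).
k^0.61 = 0.43 / (0.029 + 0.008 + 0.056) = 0.43 / 0.093 = 4.6237
k* = 4.6237^(1/0.61) ≈ 12.3069

k* ≈ 12.307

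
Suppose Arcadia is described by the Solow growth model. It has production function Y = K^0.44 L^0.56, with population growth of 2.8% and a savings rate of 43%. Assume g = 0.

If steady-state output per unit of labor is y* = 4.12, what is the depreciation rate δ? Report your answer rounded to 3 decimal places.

At the steady state, Δk = 0, so s·k^α = (n + δ)·k.
Since y* = [s/(n + δ)]^(α/(1−α)), we have s/(n + δ) = (y*)^((1−α)/α) = 4.12^1.2727 = 6.0615.
Therefore n + δ = s / 6.0615 = 0.43 / 6.0615 = 0.0709, so δ = 0.0709 − 0.028 = 0.0429.

δ ≈ 0.043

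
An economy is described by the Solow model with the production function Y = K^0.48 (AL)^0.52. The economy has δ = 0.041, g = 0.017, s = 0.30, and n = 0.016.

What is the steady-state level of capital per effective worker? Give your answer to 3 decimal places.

In steady state, investment equals break-even investment: s·k^α = (n + g + δ)·k.
Dividing both sides by k: k^(1−α) = s / (n + g + δ).
k^0.52 = 0.30 / (0.016 + 0.017 + 0.041) = 0.30 / 0.074 = 4.0541
k* = 4.0541^(1/0.52) ≈ 14.7580

k* ≈ 14.758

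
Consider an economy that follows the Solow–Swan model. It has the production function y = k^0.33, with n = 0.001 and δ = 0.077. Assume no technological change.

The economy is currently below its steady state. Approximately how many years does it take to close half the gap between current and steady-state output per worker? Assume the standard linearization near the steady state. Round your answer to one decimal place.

about 13.3 years

Near the steady state the convergence rate is λ = (1 − α)(n + δ).
λ = (1 − 0.33) × 0.078 = 0.67 × 0.078 = 0.05226
Half-life = ln 2 / λ = 0.6931 / 0.05226 ≈ 13.26 years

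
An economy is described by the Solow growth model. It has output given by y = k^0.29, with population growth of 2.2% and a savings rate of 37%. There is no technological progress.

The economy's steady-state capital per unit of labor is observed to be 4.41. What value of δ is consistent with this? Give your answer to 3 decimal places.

δ ≈ 0.107

At the steady state, Δk = 0, so s·k^α = (n + δ)·k.
So s / (n + δ) = (k*)^(1−α) = 4.41^0.71 = 2.8678.
Therefore n + δ = s / 2.8678 = 0.37 / 2.8678 = 0.1290, so δ = 0.1290 − 0.022 = 0.1070.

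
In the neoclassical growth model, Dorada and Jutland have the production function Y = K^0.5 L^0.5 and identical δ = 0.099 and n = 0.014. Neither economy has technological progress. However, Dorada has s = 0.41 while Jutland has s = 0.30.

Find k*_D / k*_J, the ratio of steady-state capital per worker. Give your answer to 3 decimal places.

k*_D / k*_J ≈ 1.868

Steady-state k* = [s/(n + δ)]^(1/(1−α)), so the ratio is [ (s_D/(n + δ)_D) / (s_J/(n + δ)_J) ]^2.
s_D/(n + δ)_D = 0.41/0.113 = 3.6283; s_J/(n + δ)_J = 0.30/0.113 = 2.6549.
Ratio = (3.6283/2.6549)^2 = 1.3666^2 ≈ 1.8676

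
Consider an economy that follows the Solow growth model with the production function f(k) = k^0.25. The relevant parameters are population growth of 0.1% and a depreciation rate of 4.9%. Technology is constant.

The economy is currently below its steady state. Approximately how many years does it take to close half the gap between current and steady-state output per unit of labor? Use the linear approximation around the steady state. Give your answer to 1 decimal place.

Near the steady state the convergence rate is λ = (1 − α)(n + δ).
λ = (1 − 0.25) × 0.050 = 0.75 × 0.050 = 0.0375
Half-life = ln 2 / λ = 0.6931 / 0.0375 ≈ 18.48 years

t_½ ≈ 18.5 years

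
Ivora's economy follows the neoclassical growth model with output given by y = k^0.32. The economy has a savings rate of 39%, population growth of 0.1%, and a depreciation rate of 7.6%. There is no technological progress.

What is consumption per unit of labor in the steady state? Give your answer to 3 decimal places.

c* = 1.309

In steady state, investment equals break-even investment: s·k^α = (n + δ)·k.
Rearranging, k^(1−α) = s / (n + δ).
k^0.68 = 0.39 / (0.001 + 0.076) = 0.39 / 0.077 = 5.0649
k* = 5.0649^(1/0.68) ≈ 10.8676
y* = (k*)^α = 10.8676^0.32 ≈ 2.1457
c* = (1 − s)·y* = (1 − 0.39) × 2.1457 ≈ 1.3089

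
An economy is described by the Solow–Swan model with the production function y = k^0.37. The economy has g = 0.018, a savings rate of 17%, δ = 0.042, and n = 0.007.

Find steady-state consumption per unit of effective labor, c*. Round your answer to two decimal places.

c* ≈ 1.43

Steady state requires s·f(k) = (n + g + δ)·k, i.e. s·k^α = (n + g + δ)·k.
Dividing both sides by k: k^(1−α) = s / (n + g + δ).
k^0.63 = 0.17 / (0.007 + 0.018 + 0.042) = 0.17 / 0.067 = 2.5373
k* = 2.5373^(1/0.63) ≈ 4.3839
y* = (k*)^α = 4.3839^0.37 ≈ 1.7278
c* = (1 − s)·y* = (1 − 0.17) × 1.7278 ≈ 1.4341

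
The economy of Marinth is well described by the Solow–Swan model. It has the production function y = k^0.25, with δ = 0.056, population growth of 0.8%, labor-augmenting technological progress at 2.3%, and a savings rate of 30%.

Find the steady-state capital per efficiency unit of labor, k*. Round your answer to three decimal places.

k* = 5.210

At the steady state, Δk = 0, so s·k^α = (n + g + δ)·k.
Dividing both sides by k: k^(1−α) = s / (n + g + δ).
k^0.75 = 0.30 / (0.008 + 0.023 + 0.056) = 0.30 / 0.087 = 3.4483
k* = 3.4483^(1/0.75) ≈ 5.2096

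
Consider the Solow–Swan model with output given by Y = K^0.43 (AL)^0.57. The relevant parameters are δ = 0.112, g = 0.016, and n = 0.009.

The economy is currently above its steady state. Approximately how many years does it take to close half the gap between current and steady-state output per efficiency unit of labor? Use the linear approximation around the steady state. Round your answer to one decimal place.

about 8.9 years

Near the steady state the convergence rate is λ = (1 − α)(n + g + δ).
λ = (1 − 0.43) × 0.137 = 0.57 × 0.137 = 0.07809
Half-life = ln 2 / λ = 0.6931 / 0.07809 ≈ 8.88 years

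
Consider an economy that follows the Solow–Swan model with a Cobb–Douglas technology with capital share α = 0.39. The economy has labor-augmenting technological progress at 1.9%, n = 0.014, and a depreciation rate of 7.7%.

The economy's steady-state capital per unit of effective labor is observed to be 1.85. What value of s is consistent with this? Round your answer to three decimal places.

Steady state requires s·f(k) = (n + g + δ)·k, i.e. s·k^α = (n + g + δ)·k.
So s / (n + g + δ) = (k*)^(1−α) = 1.85^0.61 = 1.4554.
Therefore s = 1.4554 × (n + g + δ) = 1.4554 × 0.110 = 0.1601.

s ≈ 0.160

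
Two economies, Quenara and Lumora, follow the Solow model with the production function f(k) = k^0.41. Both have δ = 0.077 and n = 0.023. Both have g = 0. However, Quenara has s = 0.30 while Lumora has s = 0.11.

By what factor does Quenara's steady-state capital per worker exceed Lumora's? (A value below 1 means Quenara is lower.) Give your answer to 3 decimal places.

Steady-state k* = [s/(n + δ)]^(1/(1−α)), so the ratio is [ (s_Q/(n + δ)_Q) / (s_L/(n + δ)_L) ]^1.6949.
s_Q/(n + δ)_Q = 0.30/0.100 = 3.0000; s_L/(n + δ)_L = 0.11/0.100 = 1.1000.
Ratio = (3.0000/1.1000)^1.6949 = 2.7273^1.6949 ≈ 5.4768

ratio ≈ 5.477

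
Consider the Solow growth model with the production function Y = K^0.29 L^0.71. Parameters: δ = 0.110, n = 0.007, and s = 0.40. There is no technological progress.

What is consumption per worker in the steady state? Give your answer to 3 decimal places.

In steady state, investment equals break-even investment: s·k^α = (n + δ)·k.
Rearranging, k^(1−α) = s / (n + δ).
k^0.71 = 0.40 / (0.007 + 0.110) = 0.40 / 0.117 = 3.4188
k* = 3.4188^(1/0.71) ≈ 5.6485
y* = (k*)^α = 5.6485^0.29 ≈ 1.6522
c* = (1 − s)·y* = (1 − 0.40) × 1.6522 ≈ 0.9913

c* ≈ 0.991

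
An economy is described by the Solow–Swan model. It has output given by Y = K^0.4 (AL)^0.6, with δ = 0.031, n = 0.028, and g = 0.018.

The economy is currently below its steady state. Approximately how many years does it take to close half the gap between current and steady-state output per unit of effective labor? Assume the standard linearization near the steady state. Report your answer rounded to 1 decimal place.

Near the steady state the convergence rate is λ = (1 − α)(n + g + δ).
λ = (1 − 0.4) × 0.077 = 0.6 × 0.077 = 0.0462
Half-life = ln 2 / λ = 0.6931 / 0.0462 ≈ 15.00 years

about 15.0 years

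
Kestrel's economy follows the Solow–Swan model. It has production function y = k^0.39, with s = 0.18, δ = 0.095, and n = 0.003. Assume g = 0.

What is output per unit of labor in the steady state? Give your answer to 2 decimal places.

y* ≈ 1.48

In steady state, investment equals break-even investment: s·k^α = (n + δ)·k.
Rearranging, k^(1−α) = s / (n + δ).
k^0.61 = 0.18 / (0.003 + 0.095) = 0.18 / 0.098 = 1.8367
k* = 1.8367^(1/0.61) ≈ 2.7093
y* = (k*)^α = 2.7093^0.39 ≈ 1.4751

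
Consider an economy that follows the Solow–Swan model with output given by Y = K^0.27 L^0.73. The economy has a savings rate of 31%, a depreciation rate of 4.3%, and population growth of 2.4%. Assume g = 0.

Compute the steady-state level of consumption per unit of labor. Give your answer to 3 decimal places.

At the steady state, Δk = 0, so s·k^α = (n + δ)·k.
Rearranging, k^(1−α) = s / (n + δ).
k^0.73 = 0.31 / (0.024 + 0.043) = 0.31 / 0.067 = 4.6269
k* = 4.6269^(1/0.73) ≈ 8.1537
y* = (k*)^α = 8.1537^0.27 ≈ 1.7622
c* = (1 − s)·y* = (1 − 0.31) × 1.7622 ≈ 1.2159

c* = 1.216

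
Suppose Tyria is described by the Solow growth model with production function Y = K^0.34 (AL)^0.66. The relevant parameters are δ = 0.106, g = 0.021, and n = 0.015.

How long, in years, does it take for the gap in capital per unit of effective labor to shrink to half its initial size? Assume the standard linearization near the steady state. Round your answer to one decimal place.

half-life ≈ 7.4 years

Near the steady state the convergence rate is λ = (1 − α)(n + g + δ).
λ = (1 − 0.34) × 0.142 = 0.66 × 0.142 = 0.09372
Half-life = ln 2 / λ = 0.6931 / 0.09372 ≈ 7.40 years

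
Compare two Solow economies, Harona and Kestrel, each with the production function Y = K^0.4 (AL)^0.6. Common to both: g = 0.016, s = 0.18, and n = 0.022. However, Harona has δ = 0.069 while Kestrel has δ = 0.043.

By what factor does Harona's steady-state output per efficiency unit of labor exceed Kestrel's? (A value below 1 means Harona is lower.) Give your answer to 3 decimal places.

Steady-state y* = [s/(n + g + δ)]^(α/(1−α)), so the ratio is [ (s_H/(n + g + δ)_H) / (s_K/(n + g + δ)_K) ]^0.6667.
s_H/(n + g + δ)_H = 0.18/0.107 = 1.6822; s_K/(n + g + δ)_K = 0.18/0.081 = 2.2222.
Ratio = (1.6822/2.2222)^0.6667 = 0.7570^0.6667 ≈ 0.8306

ratio ≈ 0.831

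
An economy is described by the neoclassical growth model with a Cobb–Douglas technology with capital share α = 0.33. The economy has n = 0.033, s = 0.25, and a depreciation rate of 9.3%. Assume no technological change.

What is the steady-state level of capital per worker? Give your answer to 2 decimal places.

k* ≈ 2.78

Steady state requires s·f(k) = (n + δ)·k, i.e. s·k^α = (n + δ)·k.
Dividing both sides by k: k^(1−α) = s / (n + δ).
k^0.67 = 0.25 / (0.033 + 0.093) = 0.25 / 0.126 = 1.9841
k* = 1.9841^(1/0.67) ≈ 2.7805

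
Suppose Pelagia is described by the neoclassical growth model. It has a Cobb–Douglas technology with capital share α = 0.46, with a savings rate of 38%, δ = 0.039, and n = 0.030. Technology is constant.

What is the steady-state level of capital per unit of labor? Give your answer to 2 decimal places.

In steady state, investment equals break-even investment: s·k^α = (n + δ)·k.
Rearranging, k^(1−α) = s / (n + δ).
k^0.54 = 0.38 / (0.030 + 0.039) = 0.38 / 0.069 = 5.5072
k* = 5.5072^(1/0.54) ≈ 23.5556

k* = 23.56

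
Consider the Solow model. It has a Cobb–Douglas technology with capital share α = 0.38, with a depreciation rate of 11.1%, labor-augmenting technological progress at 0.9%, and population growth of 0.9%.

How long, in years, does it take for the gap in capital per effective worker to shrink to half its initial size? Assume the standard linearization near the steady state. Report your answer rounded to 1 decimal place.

Near the steady state the convergence rate is λ = (1 − α)(n + g + δ).
λ = (1 − 0.38) × 0.129 = 0.62 × 0.129 = 0.07998
Half-life = ln 2 / λ = 0.6931 / 0.07998 ≈ 8.67 years

t_½ ≈ 8.7 years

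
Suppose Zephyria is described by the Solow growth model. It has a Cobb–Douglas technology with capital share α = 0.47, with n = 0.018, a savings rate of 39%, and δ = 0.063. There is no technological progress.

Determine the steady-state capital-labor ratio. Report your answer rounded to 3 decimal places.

k* = 19.404

In steady state, investment equals break-even investment: s·k^α = (n + δ)·k.
Rearranging, k^(1−α) = s / (n + δ).
k^0.53 = 0.39 / (0.018 + 0.063) = 0.39 / 0.081 = 4.8148
k* = 4.8148^(1/0.53) ≈ 19.4037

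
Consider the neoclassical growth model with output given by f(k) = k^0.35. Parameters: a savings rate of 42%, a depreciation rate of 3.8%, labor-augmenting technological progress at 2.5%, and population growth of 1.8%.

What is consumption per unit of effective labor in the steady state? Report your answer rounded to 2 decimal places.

Steady state requires s·f(k) = (n + g + δ)·k, i.e. s·k^α = (n + g + δ)·k.
Rearranging, k^(1−α) = s / (n + g + δ).
k^0.65 = 0.42 / (0.018 + 0.025 + 0.038) = 0.42 / 0.081 = 5.1852
k* = 5.1852^(1/0.65) ≈ 12.5788
y* = (k*)^α = 12.5788^0.35 ≈ 2.4259
c* = (1 − s)·y* = (1 − 0.42) × 2.4259 ≈ 1.4070

c* = 1.41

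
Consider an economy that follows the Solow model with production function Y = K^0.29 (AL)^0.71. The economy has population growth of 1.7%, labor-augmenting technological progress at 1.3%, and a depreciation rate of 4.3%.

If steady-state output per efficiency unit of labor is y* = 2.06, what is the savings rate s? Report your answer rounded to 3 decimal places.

At the steady state, Δk = 0, so s·k^α = (n + g + δ)·k.
Since y* = [s/(n + g + δ)]^(α/(1−α)), we have s/(n + g + δ) = (y*)^((1−α)/α) = 2.06^2.4483 = 5.8673.
Therefore s = 5.8673 × (n + g + δ) = 5.8673 × 0.073 = 0.4283.

s ≈ 0.428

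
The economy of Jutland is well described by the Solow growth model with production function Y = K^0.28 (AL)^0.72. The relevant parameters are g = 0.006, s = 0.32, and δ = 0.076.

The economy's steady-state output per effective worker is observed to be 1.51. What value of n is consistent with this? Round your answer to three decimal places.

At the steady state, Δk = 0, so s·k^α = (n + g + δ)·k.
Since y* = [s/(n + g + δ)]^(α/(1−α)), we have s/(n + g + δ) = (y*)^((1−α)/α) = 1.51^2.5714 = 2.8855.
Therefore n + g + δ = s / 2.8855 = 0.32 / 2.8855 = 0.1109, so n = 0.1109 − 0.082 = 0.0289.

n ≈ 0.029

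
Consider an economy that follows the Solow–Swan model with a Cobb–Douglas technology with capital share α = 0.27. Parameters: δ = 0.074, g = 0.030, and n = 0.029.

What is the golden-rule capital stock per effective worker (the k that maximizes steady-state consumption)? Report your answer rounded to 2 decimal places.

The golden rule sets f'(k) = n + g + δ, i.e. α·k^(α−1) = n + g + δ.
So k^(1−α) = α / (n + g + δ) = 0.27 / 0.133 = 2.0301.
k_gold = 2.0301^(1/0.73) ≈ 2.6379

k_gold ≈ 2.64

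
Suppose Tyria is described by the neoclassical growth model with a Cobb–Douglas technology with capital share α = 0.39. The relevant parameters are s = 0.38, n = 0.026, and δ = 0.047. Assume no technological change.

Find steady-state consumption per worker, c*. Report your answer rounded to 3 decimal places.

c* ≈ 1.780

In steady state, investment equals break-even investment: s·k^α = (n + δ)·k.
Dividing both sides by k: k^(1−α) = s / (n + δ).
k^0.61 = 0.38 / (0.026 + 0.047) = 0.38 / 0.073 = 5.2055
k* = 5.2055^(1/0.61) ≈ 14.9461
y* = (k*)^α = 14.9461^0.39 ≈ 2.8712
c* = (1 − s)·y* = (1 − 0.38) × 2.8712 ≈ 1.7801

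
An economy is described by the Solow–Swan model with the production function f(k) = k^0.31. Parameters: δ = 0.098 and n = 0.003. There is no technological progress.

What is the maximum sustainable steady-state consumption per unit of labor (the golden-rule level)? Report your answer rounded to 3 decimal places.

c_gold ≈ 1.142

At the golden rule, f'(k) = n + δ, so α·k^(α−1) = n + δ and k_gold = (α/(n + δ))^(1/(1−α)).
k_gold = (0.31/0.101)^(1/0.69) = 3.0693^1.4493 ≈ 5.0800
c_gold = f(k_gold) − (n + δ)·k_gold = 1.6551 − 0.101×5.0800 ≈ 1.1420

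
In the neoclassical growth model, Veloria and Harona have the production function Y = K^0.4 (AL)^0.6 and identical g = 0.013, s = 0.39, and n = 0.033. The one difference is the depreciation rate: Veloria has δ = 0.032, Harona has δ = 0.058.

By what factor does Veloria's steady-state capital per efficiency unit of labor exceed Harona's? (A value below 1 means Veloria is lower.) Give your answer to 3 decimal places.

k*_V / k*_H ≈ 1.615

Steady-state k* = [s/(n + g + δ)]^(1/(1−α)), so the ratio is [ (s_V/(n + g + δ)_V) / (s_H/(n + g + δ)_H) ]^1.6667.
s_V/(n + g + δ)_V = 0.39/0.078 = 5.0000; s_H/(n + g + δ)_H = 0.39/0.104 = 3.7500.
Ratio = (5.0000/3.7500)^1.6667 = 1.3333^1.6667 ≈ 1.6152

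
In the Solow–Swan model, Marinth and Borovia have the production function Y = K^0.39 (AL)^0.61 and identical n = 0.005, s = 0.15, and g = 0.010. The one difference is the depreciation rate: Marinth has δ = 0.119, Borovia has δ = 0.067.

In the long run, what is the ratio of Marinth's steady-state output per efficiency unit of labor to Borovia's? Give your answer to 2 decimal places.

Steady-state y* = [s/(n + g + δ)]^(α/(1−α)), so the ratio is [ (s_M/(n + g + δ)_M) / (s_B/(n + g + δ)_B) ]^0.6393.
s_M/(n + g + δ)_M = 0.15/0.134 = 1.1194; s_B/(n + g + δ)_B = 0.15/0.082 = 1.8293.
Ratio = (1.1194/1.8293)^0.6393 = 0.6119^0.6393 ≈ 0.7305

y*_M / y*_B ≈ 0.73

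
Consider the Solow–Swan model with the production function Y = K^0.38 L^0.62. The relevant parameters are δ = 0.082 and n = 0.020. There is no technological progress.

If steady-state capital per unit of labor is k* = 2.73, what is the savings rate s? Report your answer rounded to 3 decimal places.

At the steady state, Δk = 0, so s·k^α = (n + δ)·k.
So s / (n + δ) = (k*)^(1−α) = 2.73^0.62 = 1.8639.
Therefore s = 1.8639 × (n + δ) = 1.8639 × 0.102 = 0.1901.

s ≈ 0.190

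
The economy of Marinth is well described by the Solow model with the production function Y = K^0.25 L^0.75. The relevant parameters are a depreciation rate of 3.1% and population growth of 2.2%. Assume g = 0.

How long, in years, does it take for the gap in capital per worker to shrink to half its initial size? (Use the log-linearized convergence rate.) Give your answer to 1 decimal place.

half-life ≈ 17.4 years

Near the steady state the convergence rate is λ = (1 − α)(n + δ).
λ = (1 − 0.25) × 0.053 = 0.75 × 0.053 = 0.03975
Half-life = ln 2 / λ = 0.6931 / 0.03975 ≈ 17.44 years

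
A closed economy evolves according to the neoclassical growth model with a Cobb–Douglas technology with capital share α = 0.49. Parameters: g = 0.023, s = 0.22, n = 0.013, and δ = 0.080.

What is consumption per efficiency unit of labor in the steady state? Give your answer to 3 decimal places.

c* = 1.443

Steady state requires s·f(k) = (n + g + δ)·k, i.e. s·k^α = (n + g + δ)·k.
Dividing both sides by k: k^(1−α) = s / (n + g + δ).
k^0.51 = 0.22 / (0.013 + 0.023 + 0.080) = 0.22 / 0.116 = 1.8966
k* = 1.8966^(1/0.51) ≈ 3.5079
y* = (k*)^α = 3.5079^0.49 ≈ 1.8496
c* = (1 − s)·y* = (1 − 0.22) × 1.8496 ≈ 1.4427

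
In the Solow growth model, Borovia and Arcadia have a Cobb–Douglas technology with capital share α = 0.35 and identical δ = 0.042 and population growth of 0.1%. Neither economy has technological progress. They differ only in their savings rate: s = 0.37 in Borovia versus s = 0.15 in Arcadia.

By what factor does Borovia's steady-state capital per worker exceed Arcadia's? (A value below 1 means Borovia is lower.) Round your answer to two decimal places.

Steady-state k* = [s/(n + δ)]^(1/(1−α)), so the ratio is [ (s_B/(n + δ)_B) / (s_A/(n + δ)_A) ]^1.5385.
s_B/(n + δ)_B = 0.37/0.043 = 8.6047; s_A/(n + δ)_A = 0.15/0.043 = 3.4884.
Ratio = (8.6047/3.4884)^1.5385 = 2.4667^1.5385 ≈ 4.0112

k*_B / k*_A ≈ 4.01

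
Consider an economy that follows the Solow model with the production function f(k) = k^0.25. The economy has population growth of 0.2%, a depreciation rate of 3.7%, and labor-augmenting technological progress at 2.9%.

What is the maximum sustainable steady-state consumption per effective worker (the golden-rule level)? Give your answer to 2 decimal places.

c_gold ≈ 1.16

At the golden rule, f'(k) = n + g + δ, so α·k^(α−1) = n + g + δ and k_gold = (α/(n + g + δ))^(1/(1−α)).
k_gold = (0.25/0.068)^(1/0.75) = 3.6765^1.3333 ≈ 5.6741
c_gold = f(k_gold) − (n + g + δ)·k_gold = 1.5434 − 0.068×5.6741 ≈ 1.1576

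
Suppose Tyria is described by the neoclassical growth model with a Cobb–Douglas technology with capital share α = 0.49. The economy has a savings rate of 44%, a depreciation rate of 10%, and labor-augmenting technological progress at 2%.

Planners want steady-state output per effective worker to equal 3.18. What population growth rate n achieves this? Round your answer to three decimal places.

Steady state requires s·f(k) = (n + g + δ)·k, i.e. s·k^α = (n + g + δ)·k.
Since y* = [s/(n + g + δ)]^(α/(1−α)), we have s/(n + g + δ) = (y*)^((1−α)/α) = 3.18^1.0408 = 3.3337.
Therefore n + g + δ = s / 3.3337 = 0.44 / 3.3337 = 0.1320, so n = 0.1320 − 0.120 = 0.0120.

n ≈ 0.012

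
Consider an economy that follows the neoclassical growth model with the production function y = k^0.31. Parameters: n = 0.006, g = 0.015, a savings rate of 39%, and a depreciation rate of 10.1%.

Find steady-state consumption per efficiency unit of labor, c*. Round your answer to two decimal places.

In steady state, investment equals break-even investment: s·k^α = (n + g + δ)·k.
Dividing both sides by k: k^(1−α) = s / (n + g + δ).
k^0.69 = 0.39 / (0.006 + 0.015 + 0.101) = 0.39 / 0.122 = 3.1967
k* = 3.1967^(1/0.69) ≈ 5.3883
y* = (k*)^α = 5.3883^0.31 ≈ 1.6856
c* = (1 − s)·y* = (1 − 0.39) × 1.6856 ≈ 1.0282

c* = 1.03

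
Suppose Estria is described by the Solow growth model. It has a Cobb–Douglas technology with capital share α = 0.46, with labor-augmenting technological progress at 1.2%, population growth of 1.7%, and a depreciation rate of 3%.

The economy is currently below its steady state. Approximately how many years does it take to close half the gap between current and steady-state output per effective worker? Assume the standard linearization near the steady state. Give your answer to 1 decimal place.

half-life ≈ 21.8 years

Near the steady state the convergence rate is λ = (1 − α)(n + g + δ).
λ = (1 − 0.46) × 0.059 = 0.54 × 0.059 = 0.03186
Half-life = ln 2 / λ = 0.6931 / 0.03186 ≈ 21.75 years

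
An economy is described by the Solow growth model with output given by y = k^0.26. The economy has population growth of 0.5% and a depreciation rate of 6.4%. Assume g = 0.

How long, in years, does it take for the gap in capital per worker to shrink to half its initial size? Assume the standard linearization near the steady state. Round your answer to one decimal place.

t_½ ≈ 13.6 years

Near the steady state the convergence rate is λ = (1 − α)(n + δ).
λ = (1 − 0.26) × 0.069 = 0.74 × 0.069 = 0.05106
Half-life = ln 2 / λ = 0.6931 / 0.05106 ≈ 13.57 years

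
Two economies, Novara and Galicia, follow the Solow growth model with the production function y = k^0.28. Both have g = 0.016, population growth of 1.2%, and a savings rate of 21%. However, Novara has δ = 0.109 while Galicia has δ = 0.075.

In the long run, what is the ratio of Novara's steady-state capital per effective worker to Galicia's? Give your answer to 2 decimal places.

Steady-state k* = [s/(n + g + δ)]^(1/(1−α)), so the ratio is [ (s_N/(n + g + δ)_N) / (s_G/(n + g + δ)_G) ]^1.3889.
s_N/(n + g + δ)_N = 0.21/0.137 = 1.5328; s_G/(n + g + δ)_G = 0.21/0.103 = 2.0388.
Ratio = (1.5328/2.0388)^1.3889 = 0.7518^1.3889 ≈ 0.6729

k*_N / k*_G ≈ 0.67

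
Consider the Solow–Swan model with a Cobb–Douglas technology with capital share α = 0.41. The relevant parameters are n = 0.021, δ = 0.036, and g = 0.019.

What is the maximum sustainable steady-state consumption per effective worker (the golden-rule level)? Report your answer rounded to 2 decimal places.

At the golden rule, f'(k) = n + g + δ, so α·k^(α−1) = n + g + δ and k_gold = (α/(n + g + δ))^(1/(1−α)).
k_gold = (0.41/0.076)^(1/0.59) = 5.3947^1.6949 ≈ 17.4025
c_gold = f(k_gold) − (n + g + δ)·k_gold = 3.2259 − 0.076×17.4025 ≈ 1.9033

c_gold ≈ 1.90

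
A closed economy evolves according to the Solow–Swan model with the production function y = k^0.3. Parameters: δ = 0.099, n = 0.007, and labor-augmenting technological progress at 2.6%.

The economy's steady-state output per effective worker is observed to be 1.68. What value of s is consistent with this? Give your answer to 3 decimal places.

s ≈ 0.443

Steady state requires s·f(k) = (n + g + δ)·k, i.e. s·k^α = (n + g + δ)·k.
Since y* = [s/(n + g + δ)]^(α/(1−α)), we have s/(n + g + δ) = (y*)^((1−α)/α) = 1.68^2.3333 = 3.3552.
Therefore s = 3.3552 × (n + g + δ) = 3.3552 × 0.132 = 0.4429.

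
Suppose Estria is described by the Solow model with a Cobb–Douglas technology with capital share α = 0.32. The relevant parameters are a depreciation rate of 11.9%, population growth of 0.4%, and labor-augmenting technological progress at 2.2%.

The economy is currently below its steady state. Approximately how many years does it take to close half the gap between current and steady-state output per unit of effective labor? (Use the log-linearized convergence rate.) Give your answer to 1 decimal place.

about 7.0 years

Near the steady state the convergence rate is λ = (1 − α)(n + g + δ).
λ = (1 − 0.32) × 0.145 = 0.68 × 0.145 = 0.0986
Half-life = ln 2 / λ = 0.6931 / 0.0986 ≈ 7.03 years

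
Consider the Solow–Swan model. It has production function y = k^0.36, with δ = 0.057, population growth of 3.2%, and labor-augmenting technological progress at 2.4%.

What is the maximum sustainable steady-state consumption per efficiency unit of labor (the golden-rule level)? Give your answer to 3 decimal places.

At the golden rule, f'(k) = n + g + δ, so α·k^(α−1) = n + g + δ and k_gold = (α/(n + g + δ))^(1/(1−α)).
k_gold = (0.36/0.113)^(1/0.64) = 3.1858^1.5625 ≈ 6.1133
c_gold = f(k_gold) − (n + g + δ)·k_gold = 1.9189 − 0.113×6.1133 ≈ 1.2281

c_gold ≈ 1.228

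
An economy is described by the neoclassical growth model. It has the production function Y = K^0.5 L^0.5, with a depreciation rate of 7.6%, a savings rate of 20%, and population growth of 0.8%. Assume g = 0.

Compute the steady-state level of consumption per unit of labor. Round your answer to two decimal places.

c* ≈ 1.90

In steady state, investment equals break-even investment: s·k^α = (n + δ)·k.
Rearranging, k^(1−α) = s / (n + δ).
k^0.5 = 0.20 / (0.008 + 0.076) = 0.20 / 0.084 = 2.3810
k* = 2.3810^(1/0.5) ≈ 5.6692
y* = (k*)^α = 5.6692^0.5 ≈ 2.3810
c* = (1 − s)·y* = (1 − 0.20) × 2.3810 ≈ 1.9048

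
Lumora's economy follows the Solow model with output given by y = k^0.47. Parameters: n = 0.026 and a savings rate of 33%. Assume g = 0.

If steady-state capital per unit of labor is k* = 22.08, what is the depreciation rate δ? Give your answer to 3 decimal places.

At the steady state, Δk = 0, so s·k^α = (n + δ)·k.
So s / (n + δ) = (k*)^(1−α) = 22.08^0.53 = 5.1561.
Therefore n + δ = s / 5.1561 = 0.33 / 5.1561 = 0.0640, so δ = 0.0640 − 0.026 = 0.0380.

δ ≈ 0.038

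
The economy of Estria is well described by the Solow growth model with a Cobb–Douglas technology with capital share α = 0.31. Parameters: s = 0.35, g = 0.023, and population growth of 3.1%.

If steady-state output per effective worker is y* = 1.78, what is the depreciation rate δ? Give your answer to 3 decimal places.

δ ≈ 0.043

Steady state requires s·f(k) = (n + g + δ)·k, i.e. s·k^α = (n + g + δ)·k.
Since y* = [s/(n + g + δ)]^(α/(1−α)), we have s/(n + g + δ) = (y*)^((1−α)/α) = 1.78^2.2258 = 3.6090.
Therefore n + g + δ = s / 3.6090 = 0.35 / 3.6090 = 0.0970, so δ = 0.0970 − 0.054 = 0.0430.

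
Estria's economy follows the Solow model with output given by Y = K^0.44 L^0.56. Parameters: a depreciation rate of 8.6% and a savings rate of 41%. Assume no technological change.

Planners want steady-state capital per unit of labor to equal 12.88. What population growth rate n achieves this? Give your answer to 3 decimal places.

Steady state requires s·f(k) = (n + δ)·k, i.e. s·k^α = (n + δ)·k.
So s / (n + δ) = (k*)^(1−α) = 12.88^0.56 = 4.1836.
Therefore n + δ = s / 4.1836 = 0.41 / 4.1836 = 0.0980, so n = 0.0980 − 0.086 = 0.0120.

n ≈ 0.012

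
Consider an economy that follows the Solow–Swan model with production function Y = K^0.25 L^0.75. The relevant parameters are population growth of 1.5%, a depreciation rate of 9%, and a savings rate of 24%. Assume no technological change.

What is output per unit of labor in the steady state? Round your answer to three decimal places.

In steady state, investment equals break-even investment: s·k^α = (n + δ)·k.
Rearranging, k^(1−α) = s / (n + δ).
k^0.75 = 0.24 / (0.015 + 0.090) = 0.24 / 0.105 = 2.2857
k* = 2.2857^(1/0.75) ≈ 3.0109
y* = (k*)^α = 3.0109^0.25 ≈ 1.3173

y* ≈ 1.317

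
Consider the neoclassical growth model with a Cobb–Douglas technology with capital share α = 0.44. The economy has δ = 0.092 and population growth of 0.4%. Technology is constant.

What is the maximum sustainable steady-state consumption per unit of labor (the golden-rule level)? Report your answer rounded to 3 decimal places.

c_gold ≈ 1.852

At the golden rule, f'(k) = n + δ, so α·k^(α−1) = n + δ and k_gold = (α/(n + δ))^(1/(1−α)).
k_gold = (0.44/0.096)^(1/0.56) = 4.5833^1.7857 ≈ 15.1588
c_gold = f(k_gold) − (n + δ)·k_gold = 3.3074 − 0.096×15.1588 ≈ 1.8522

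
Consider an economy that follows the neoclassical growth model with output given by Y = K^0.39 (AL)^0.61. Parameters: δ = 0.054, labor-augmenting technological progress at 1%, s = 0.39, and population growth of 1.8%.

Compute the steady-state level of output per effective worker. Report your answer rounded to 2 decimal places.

At the steady state, Δk = 0, so s·k^α = (n + g + δ)·k.
Dividing both sides by k: k^(1−α) = s / (n + g + δ).
k^0.61 = 0.39 / (0.018 + 0.010 + 0.054) = 0.39 / 0.082 = 4.7561
k* = 4.7561^(1/0.61) ≈ 12.8898
y* = (k*)^α = 12.8898^0.39 ≈ 2.7102

y* = 2.71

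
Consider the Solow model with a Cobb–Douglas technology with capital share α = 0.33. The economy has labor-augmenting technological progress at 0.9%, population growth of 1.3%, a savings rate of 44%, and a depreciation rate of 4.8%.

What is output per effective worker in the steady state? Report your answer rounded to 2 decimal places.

y* = 2.47

In steady state, investment equals break-even investment: s·k^α = (n + g + δ)·k.
Rearranging, k^(1−α) = s / (n + g + δ).
k^0.67 = 0.44 / (0.013 + 0.009 + 0.048) = 0.44 / 0.070 = 6.2857
k* = 6.2857^(1/0.67) ≈ 15.5444
y* = (k*)^α = 15.5444^0.33 ≈ 2.4730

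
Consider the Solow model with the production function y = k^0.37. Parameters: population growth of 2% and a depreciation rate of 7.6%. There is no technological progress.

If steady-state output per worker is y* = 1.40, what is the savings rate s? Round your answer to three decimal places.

s ≈ 0.170

At the steady state, Δk = 0, so s·k^α = (n + δ)·k.
Since y* = [s/(n + δ)]^(α/(1−α)), we have s/(n + δ) = (y*)^((1−α)/α) = 1.40^1.7027 = 1.7734.
Therefore s = 1.7734 × (n + δ) = 1.7734 × 0.096 = 0.1702.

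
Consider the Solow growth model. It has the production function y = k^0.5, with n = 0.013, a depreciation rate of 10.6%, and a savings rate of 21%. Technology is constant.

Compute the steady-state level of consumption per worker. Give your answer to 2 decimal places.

c* = 1.39

In steady state, investment equals break-even investment: s·k^α = (n + δ)·k.
Dividing both sides by k: k^(1−α) = s / (n + δ).
k^0.5 = 0.21 / (0.013 + 0.106) = 0.21 / 0.119 = 1.7647
k* = 1.7647^(1/0.5) ≈ 3.1142
y* = (k*)^α = 3.1142^0.5 ≈ 1.7647
c* = (1 − s)·y* = (1 − 0.21) × 1.7647 ≈ 1.3941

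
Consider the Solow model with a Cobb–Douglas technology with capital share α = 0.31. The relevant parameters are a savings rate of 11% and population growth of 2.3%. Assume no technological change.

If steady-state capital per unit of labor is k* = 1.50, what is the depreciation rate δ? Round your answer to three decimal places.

In steady state, investment equals break-even investment: s·k^α = (n + δ)·k.
So s / (n + δ) = (k*)^(1−α) = 1.50^0.69 = 1.3228.
Therefore n + δ = s / 1.3228 = 0.11 / 1.3228 = 0.0832, so δ = 0.0832 − 0.023 = 0.0602.

δ ≈ 0.060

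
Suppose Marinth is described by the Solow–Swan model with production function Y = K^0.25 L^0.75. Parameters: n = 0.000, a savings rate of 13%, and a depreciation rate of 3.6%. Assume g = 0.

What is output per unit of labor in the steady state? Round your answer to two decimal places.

At the steady state, Δk = 0, so s·k^α = (n + δ)·k.
Dividing both sides by k: k^(1−α) = s / (n + δ).
k^0.75 = 0.13 / (0.000 + 0.036) = 0.13 / 0.036 = 3.6111
k* = 3.6111^(1/0.75) ≈ 5.5401
y* = (k*)^α = 5.5401^0.25 ≈ 1.5342

y* ≈ 1.53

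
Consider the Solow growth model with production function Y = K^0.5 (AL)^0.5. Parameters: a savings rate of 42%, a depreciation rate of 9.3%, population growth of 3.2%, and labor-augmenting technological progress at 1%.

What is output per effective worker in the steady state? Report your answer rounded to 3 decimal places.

At the steady state, Δk = 0, so s·k^α = (n + g + δ)·k.
Rearranging, k^(1−α) = s / (n + g + δ).
k^0.5 = 0.42 / (0.032 + 0.010 + 0.093) = 0.42 / 0.135 = 3.1111
k* = 3.1111^(1/0.5) ≈ 9.6789
y* = (k*)^α = 9.6789^0.5 ≈ 3.1111

y* ≈ 3.111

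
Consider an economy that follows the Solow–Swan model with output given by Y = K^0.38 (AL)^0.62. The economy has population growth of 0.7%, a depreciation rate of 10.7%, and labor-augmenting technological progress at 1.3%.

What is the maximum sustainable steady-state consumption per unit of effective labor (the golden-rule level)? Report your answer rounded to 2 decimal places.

At the golden rule, f'(k) = n + g + δ, so α·k^(α−1) = n + g + δ and k_gold = (α/(n + g + δ))^(1/(1−α)).
k_gold = (0.38/0.127)^(1/0.62) = 2.9921^1.6129 ≈ 5.8574
c_gold = f(k_gold) − (n + g + δ)·k_gold = 1.9576 − 0.127×5.8574 ≈ 1.2137

c_gold ≈ 1.21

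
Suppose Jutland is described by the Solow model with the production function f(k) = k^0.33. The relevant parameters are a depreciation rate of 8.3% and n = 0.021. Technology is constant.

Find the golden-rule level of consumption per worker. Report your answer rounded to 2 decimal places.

At the golden rule, f'(k) = n + δ, so α·k^(α−1) = n + δ and k_gold = (α/(n + δ))^(1/(1−α)).
k_gold = (0.33/0.104)^(1/0.67) = 3.1731^1.4925 ≈ 5.6036
c_gold = f(k_gold) − (n + δ)·k_gold = 1.7660 − 0.104×5.6036 ≈ 1.1832

c_gold ≈ 1.18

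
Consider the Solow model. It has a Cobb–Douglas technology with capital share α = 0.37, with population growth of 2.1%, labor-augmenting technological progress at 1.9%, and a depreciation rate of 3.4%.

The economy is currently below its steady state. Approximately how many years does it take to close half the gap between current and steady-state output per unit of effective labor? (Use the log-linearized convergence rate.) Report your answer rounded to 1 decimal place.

Near the steady state the convergence rate is λ = (1 − α)(n + g + δ).
λ = (1 − 0.37) × 0.074 = 0.63 × 0.074 = 0.04662
Half-life = ln 2 / λ = 0.6931 / 0.04662 ≈ 14.87 years

half-life ≈ 14.9 years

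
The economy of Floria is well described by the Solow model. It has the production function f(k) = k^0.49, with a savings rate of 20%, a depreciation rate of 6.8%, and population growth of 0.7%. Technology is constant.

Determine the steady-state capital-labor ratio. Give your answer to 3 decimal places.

k* ≈ 6.843

In steady state, investment equals break-even investment: s·k^α = (n + δ)·k.
Dividing both sides by k: k^(1−α) = s / (n + δ).
k^0.51 = 0.20 / (0.007 + 0.068) = 0.20 / 0.075 = 2.6667
k* = 2.6667^(1/0.51) ≈ 6.8430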